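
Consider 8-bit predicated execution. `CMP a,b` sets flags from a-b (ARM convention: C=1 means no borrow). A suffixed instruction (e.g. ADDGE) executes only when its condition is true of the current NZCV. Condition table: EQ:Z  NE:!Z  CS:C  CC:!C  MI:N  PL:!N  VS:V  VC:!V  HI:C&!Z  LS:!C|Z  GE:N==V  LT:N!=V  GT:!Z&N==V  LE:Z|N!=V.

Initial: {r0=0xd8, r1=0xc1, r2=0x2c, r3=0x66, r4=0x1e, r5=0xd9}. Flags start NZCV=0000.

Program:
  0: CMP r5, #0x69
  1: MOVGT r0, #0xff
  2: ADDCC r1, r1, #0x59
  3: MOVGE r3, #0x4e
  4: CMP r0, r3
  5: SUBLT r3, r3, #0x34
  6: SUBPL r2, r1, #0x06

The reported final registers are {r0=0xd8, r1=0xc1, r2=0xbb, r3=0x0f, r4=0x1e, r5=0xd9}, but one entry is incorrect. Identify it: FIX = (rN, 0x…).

FIX = (r3, 0x32)

0: ✓ CMP  NZCV=0011
1: · MOVGT
2: · ADDCC
3: · MOVGE
4: ✓ CMP  NZCV=0011
5: ✓ SUBLT  r3←0x32
6: ✓ SUBPL  r2←0xbb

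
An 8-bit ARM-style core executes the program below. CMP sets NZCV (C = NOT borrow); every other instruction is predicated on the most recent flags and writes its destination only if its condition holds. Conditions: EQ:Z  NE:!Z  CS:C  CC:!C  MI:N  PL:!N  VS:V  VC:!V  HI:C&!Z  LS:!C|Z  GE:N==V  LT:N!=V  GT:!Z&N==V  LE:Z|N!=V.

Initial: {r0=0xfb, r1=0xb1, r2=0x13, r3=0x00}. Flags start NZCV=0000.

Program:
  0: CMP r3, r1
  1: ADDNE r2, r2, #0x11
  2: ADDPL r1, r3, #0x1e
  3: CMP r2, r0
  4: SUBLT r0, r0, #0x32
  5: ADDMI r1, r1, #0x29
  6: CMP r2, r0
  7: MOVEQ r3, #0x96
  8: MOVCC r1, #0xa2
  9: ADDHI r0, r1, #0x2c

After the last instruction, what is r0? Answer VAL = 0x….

VAL = 0xfb

[0] flags=0000 → (cmp)
[1] flags=0000 NE?T → r2=0x24
[2] flags=0000 PL?T → r1=0x1e
[3] flags=0000 → (cmp)
[4] flags=0000 LT?F → skip
[5] flags=0000 MI?F → skip
[6] flags=0000 → (cmp)
[7] flags=0000 EQ?F → skip
[8] flags=0000 CC?T → r1=0xa2
[9] flags=0000 HI?F → skip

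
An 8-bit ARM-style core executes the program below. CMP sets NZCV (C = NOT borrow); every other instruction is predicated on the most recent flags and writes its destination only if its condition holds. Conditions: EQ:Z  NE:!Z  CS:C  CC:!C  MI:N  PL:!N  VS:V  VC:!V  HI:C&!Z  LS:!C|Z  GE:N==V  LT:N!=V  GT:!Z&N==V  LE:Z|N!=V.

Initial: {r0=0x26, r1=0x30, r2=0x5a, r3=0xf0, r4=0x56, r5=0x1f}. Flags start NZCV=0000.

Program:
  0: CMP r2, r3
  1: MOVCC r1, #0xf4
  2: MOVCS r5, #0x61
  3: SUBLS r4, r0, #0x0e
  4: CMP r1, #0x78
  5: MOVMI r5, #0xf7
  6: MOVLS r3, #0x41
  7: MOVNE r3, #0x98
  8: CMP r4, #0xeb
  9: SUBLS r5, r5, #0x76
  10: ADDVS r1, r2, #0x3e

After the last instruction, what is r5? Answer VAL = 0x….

VAL = 0xa9

[0] flags=0000 → (cmp)
[1] flags=0000 CC?T → r1=0xf4
[2] flags=0000 CS?F → skip
[3] flags=0000 LS?T → r4=0x18
[4] flags=0011 → (cmp)
[5] flags=0011 MI?F → skip
[6] flags=0011 LS?F → skip
[7] flags=0011 NE?T → r3=0x98
[8] flags=0000 → (cmp)
[9] flags=0000 LS?T → r5=0xa9
[10] flags=0000 VS?F → skip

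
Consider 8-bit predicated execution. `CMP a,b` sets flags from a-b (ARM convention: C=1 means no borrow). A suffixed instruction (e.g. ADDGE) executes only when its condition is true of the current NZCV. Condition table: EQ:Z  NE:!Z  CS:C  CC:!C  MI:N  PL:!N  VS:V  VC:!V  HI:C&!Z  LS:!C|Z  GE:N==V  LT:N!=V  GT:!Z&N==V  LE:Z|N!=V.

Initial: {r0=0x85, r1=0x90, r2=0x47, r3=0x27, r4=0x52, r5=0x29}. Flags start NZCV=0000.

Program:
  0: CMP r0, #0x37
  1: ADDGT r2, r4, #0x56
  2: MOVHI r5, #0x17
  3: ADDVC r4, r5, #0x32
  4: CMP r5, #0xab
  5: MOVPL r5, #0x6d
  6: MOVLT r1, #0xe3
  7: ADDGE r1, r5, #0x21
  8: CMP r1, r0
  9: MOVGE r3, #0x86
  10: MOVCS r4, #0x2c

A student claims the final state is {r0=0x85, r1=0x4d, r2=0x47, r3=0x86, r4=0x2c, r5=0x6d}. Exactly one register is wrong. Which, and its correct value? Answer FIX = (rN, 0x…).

FIX = (r1, 0x8e)

[0] flags=0011 → (cmp)
[1] flags=0011 GT?F → skip
[2] flags=0011 HI?T → r5=0x17
[3] flags=0011 VC?F → skip
[4] flags=0000 → (cmp)
[5] flags=0000 PL?T → r5=0x6d
[6] flags=0000 LT?F → skip
[7] flags=0000 GE?T → r1=0x8e
[8] flags=0010 → (cmp)
[9] flags=0010 GE?T → r3=0x86
[10] flags=0010 CS?T → r4=0x2c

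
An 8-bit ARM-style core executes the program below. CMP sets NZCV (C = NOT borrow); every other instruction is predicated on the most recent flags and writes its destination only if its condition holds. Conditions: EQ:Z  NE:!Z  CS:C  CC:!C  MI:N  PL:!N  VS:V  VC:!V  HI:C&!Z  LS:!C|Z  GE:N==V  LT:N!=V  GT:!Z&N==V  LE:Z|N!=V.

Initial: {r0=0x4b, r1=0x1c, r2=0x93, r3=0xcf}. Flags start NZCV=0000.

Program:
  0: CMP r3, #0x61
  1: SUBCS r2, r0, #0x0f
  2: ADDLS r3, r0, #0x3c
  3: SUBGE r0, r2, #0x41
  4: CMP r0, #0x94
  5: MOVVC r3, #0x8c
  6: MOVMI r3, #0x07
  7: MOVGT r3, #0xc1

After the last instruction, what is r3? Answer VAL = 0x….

VAL = 0xc1

0: ✓ CMP  NZCV=0011
1: ✓ SUBCS  r2←0x3c
2: · ADDLS
3: · SUBGE
4: ✓ CMP  NZCV=1001
5: · MOVVC
6: ✓ MOVMI  r3←0x07
7: ✓ MOVGT  r3←0xc1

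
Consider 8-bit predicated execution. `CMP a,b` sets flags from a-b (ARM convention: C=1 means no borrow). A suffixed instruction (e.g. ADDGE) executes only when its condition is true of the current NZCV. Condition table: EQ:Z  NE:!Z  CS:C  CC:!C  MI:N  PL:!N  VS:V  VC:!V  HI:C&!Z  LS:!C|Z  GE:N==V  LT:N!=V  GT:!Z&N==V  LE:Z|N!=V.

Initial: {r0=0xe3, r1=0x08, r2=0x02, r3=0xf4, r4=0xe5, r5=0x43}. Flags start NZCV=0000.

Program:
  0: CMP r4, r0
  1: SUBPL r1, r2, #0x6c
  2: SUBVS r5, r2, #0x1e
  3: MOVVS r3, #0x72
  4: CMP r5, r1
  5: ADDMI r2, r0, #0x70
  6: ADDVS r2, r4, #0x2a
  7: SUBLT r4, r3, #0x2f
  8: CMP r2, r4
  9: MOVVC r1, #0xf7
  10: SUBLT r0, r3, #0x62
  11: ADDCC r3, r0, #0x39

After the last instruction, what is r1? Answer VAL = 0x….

0: ✓ CMP  NZCV=0010
1: ✓ SUBPL  r1←0x96
2: · SUBVS
3: · MOVVS
4: ✓ CMP  NZCV=1001
5: ✓ ADDMI  r2←0x53
6: ✓ ADDVS  r2←0x0f
7: · SUBLT
8: ✓ CMP  NZCV=0000
9: ✓ MOVVC  r1←0xf7
10: · SUBLT
11: ✓ ADDCC  r3←0x1c

VAL = 0xf7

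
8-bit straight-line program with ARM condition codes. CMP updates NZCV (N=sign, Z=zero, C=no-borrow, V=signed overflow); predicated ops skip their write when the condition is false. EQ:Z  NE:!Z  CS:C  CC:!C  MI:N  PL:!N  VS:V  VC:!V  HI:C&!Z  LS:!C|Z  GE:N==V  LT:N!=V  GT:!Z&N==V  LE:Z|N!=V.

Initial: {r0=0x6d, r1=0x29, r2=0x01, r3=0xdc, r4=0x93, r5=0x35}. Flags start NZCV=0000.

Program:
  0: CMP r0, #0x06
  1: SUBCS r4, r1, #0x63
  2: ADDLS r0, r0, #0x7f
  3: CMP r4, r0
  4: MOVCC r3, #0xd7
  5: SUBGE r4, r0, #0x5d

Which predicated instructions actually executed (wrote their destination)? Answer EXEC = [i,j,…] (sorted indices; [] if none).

0: ✓ CMP  NZCV=0010
1: ✓ SUBCS  r4←0xc6
2: · ADDLS
3: ✓ CMP  NZCV=0011
4: · MOVCC
5: · SUBGE

EXEC = [1]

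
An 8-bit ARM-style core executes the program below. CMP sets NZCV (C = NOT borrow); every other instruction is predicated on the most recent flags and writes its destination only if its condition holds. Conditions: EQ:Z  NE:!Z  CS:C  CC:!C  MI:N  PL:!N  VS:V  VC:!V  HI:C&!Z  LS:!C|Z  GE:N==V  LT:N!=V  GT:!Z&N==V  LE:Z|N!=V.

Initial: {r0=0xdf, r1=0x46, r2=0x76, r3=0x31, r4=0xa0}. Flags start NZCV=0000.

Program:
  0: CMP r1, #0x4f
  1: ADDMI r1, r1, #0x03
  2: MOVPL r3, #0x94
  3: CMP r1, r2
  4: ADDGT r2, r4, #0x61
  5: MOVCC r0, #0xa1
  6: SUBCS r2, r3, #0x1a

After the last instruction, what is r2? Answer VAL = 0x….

VAL = 0x76

0: ✓ CMP  NZCV=1000
1: ✓ ADDMI  r1←0x49
2: · MOVPL
3: ✓ CMP  NZCV=1000
4: · ADDGT
5: ✓ MOVCC  r0←0xa1
6: · SUBCS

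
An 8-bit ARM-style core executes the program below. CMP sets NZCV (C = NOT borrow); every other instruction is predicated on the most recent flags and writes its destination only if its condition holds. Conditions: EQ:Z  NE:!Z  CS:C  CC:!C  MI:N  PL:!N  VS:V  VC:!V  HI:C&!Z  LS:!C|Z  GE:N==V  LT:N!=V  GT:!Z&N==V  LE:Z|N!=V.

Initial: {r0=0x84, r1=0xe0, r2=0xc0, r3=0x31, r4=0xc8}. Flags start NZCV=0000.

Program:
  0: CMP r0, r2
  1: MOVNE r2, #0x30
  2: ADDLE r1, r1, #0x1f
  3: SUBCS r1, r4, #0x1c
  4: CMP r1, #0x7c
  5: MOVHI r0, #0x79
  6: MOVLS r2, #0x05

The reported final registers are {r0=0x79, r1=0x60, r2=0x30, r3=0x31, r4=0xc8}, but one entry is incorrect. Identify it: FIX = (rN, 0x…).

0: ✓ CMP  NZCV=1000
1: ✓ MOVNE  r2←0x30
2: ✓ ADDLE  r1←0xff
3: · SUBCS
4: ✓ CMP  NZCV=1010
5: ✓ MOVHI  r0←0x79
6: · MOVLS

FIX = (r1, 0xff)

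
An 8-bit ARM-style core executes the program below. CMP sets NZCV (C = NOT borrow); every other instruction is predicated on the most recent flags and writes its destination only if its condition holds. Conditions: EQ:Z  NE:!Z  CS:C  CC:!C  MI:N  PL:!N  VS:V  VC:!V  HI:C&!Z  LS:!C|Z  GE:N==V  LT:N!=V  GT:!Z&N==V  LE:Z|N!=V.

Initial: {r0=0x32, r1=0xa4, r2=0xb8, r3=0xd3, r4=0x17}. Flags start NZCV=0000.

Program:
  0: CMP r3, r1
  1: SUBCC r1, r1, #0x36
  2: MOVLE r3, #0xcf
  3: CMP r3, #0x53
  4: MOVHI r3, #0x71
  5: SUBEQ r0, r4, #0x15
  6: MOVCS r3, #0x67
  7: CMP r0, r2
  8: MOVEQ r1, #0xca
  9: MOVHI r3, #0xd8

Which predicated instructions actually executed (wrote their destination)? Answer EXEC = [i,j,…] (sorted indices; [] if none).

EXEC = [4,6]

0: ✓ CMP  NZCV=0010
1: · SUBCC
2: · MOVLE
3: ✓ CMP  NZCV=1010
4: ✓ MOVHI  r3←0x71
5: · SUBEQ
6: ✓ MOVCS  r3←0x67
7: ✓ CMP  NZCV=0000
8: · MOVEQ
9: · MOVHI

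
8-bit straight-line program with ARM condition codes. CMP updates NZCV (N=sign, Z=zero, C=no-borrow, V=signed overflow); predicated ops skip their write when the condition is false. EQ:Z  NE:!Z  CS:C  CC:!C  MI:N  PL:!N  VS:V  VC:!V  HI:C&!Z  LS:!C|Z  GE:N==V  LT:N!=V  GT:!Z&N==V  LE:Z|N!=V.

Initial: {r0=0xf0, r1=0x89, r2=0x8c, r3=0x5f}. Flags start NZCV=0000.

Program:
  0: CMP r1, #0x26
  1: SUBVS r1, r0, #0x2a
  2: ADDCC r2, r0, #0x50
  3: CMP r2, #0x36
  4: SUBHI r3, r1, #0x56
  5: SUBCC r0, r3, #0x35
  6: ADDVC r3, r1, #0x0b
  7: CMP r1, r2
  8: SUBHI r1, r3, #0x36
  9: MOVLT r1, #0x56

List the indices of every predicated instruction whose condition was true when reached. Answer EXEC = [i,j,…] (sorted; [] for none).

0: ✓ CMP  NZCV=0011
1: ✓ SUBVS  r1←0xc6
2: · ADDCC
3: ✓ CMP  NZCV=0011
4: ✓ SUBHI  r3←0x70
5: · SUBCC
6: · ADDVC
7: ✓ CMP  NZCV=0010
8: ✓ SUBHI  r1←0x3a
9: · MOVLT

EXEC = [1,4,8]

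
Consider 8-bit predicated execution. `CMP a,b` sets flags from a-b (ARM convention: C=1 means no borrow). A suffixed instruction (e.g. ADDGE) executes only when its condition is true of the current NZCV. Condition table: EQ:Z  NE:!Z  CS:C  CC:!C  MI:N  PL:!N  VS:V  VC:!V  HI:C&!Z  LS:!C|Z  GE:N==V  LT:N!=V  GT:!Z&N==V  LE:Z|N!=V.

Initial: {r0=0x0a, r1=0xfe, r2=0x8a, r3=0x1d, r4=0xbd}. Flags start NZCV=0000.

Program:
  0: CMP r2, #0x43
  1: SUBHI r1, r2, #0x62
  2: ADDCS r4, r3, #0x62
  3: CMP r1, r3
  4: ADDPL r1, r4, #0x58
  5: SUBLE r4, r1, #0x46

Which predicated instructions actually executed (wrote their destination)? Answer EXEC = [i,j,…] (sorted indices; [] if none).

0: ✓ CMP  NZCV=0011
1: ✓ SUBHI  r1←0x28
2: ✓ ADDCS  r4←0x7f
3: ✓ CMP  NZCV=0010
4: ✓ ADDPL  r1←0xd7
5: · SUBLE

EXEC = [1,2,4]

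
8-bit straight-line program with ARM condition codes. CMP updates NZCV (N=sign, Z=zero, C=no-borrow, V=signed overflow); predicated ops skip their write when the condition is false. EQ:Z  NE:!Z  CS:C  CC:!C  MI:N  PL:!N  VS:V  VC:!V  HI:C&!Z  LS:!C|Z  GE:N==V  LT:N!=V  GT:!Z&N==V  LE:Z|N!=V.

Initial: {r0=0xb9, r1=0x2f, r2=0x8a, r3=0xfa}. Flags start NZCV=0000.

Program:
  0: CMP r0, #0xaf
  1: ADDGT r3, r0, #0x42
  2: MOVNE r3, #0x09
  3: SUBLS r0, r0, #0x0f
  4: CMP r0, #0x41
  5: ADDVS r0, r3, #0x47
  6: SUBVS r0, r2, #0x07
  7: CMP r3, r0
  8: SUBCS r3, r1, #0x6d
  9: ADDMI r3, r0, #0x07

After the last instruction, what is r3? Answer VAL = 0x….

[0] flags=0010 → (cmp)
[1] flags=0010 GT?T → r3=0xfb
[2] flags=0010 NE?T → r3=0x09
[3] flags=0010 LS?F → skip
[4] flags=0011 → (cmp)
[5] flags=0011 VS?T → r0=0x50
[6] flags=0011 VS?T → r0=0x83
[7] flags=1001 → (cmp)
[8] flags=1001 CS?F → skip
[9] flags=1001 MI?T → r3=0x8a

VAL = 0x8a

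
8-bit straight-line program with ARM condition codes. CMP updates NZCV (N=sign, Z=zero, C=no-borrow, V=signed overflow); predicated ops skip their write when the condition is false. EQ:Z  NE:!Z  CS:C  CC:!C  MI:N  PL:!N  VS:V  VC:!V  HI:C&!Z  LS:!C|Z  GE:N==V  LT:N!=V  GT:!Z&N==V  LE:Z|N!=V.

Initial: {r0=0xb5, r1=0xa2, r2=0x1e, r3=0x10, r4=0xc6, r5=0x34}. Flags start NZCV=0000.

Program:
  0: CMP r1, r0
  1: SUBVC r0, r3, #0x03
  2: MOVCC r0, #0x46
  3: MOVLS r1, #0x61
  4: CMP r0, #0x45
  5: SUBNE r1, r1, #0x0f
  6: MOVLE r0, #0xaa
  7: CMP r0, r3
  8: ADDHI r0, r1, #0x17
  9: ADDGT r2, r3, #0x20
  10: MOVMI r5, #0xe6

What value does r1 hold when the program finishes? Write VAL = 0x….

VAL = 0x52

0: ✓ CMP  NZCV=1000
1: ✓ SUBVC  r0←0x0d
2: ✓ MOVCC  r0←0x46
3: ✓ MOVLS  r1←0x61
4: ✓ CMP  NZCV=0010
5: ✓ SUBNE  r1←0x52
6: · MOVLE
7: ✓ CMP  NZCV=0010
8: ✓ ADDHI  r0←0x69
9: ✓ ADDGT  r2←0x30
10: · MOVMI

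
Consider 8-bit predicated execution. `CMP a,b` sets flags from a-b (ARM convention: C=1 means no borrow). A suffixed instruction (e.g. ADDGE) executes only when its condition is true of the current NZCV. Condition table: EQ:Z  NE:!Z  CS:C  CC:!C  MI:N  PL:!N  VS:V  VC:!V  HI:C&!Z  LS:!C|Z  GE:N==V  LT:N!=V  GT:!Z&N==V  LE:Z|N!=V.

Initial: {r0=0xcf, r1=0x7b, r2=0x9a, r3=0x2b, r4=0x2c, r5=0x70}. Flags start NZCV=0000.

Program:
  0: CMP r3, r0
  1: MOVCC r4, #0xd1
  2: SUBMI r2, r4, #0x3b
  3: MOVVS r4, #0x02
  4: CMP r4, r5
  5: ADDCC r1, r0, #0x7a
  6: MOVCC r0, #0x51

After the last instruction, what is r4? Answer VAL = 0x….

VAL = 0xd1

0: ✓ CMP  NZCV=0000
1: ✓ MOVCC  r4←0xd1
2: · SUBMI
3: · MOVVS
4: ✓ CMP  NZCV=0011
5: · ADDCC
6: · MOVCC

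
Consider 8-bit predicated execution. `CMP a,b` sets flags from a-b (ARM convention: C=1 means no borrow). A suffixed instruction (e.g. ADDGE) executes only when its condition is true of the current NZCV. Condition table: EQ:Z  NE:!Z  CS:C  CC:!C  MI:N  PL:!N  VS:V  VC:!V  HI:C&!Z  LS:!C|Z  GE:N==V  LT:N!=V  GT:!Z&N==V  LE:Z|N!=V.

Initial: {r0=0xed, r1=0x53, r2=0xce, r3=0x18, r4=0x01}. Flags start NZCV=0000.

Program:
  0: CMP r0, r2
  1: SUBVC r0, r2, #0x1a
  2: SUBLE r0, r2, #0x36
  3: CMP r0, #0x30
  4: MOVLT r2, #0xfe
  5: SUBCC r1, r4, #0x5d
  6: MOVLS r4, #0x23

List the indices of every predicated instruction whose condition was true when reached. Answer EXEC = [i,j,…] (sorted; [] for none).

[0] flags=0010 → (cmp)
[1] flags=0010 VC?T → r0=0xb4
[2] flags=0010 LE?F → skip
[3] flags=1010 → (cmp)
[4] flags=1010 LT?T → r2=0xfe
[5] flags=1010 CC?F → skip
[6] flags=1010 LS?F → skip

EXEC = [1,4]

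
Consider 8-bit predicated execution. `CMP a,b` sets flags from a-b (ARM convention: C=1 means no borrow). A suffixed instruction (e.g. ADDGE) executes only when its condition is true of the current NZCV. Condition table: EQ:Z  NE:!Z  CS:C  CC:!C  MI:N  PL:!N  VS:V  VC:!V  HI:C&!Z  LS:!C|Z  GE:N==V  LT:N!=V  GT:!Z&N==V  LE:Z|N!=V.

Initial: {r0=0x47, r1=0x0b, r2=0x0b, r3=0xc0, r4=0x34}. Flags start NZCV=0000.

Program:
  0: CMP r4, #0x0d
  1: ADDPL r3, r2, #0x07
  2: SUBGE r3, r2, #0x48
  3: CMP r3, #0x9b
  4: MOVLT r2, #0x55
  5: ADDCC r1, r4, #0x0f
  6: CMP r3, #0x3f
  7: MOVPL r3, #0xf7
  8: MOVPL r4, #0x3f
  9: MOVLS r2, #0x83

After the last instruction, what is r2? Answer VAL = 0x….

[0] flags=0010 → (cmp)
[1] flags=0010 PL?T → r3=0x12
[2] flags=0010 GE?T → r3=0xc3
[3] flags=0010 → (cmp)
[4] flags=0010 LT?F → skip
[5] flags=0010 CC?F → skip
[6] flags=1010 → (cmp)
[7] flags=1010 PL?F → skip
[8] flags=1010 PL?F → skip
[9] flags=1010 LS?F → skip

VAL = 0x0b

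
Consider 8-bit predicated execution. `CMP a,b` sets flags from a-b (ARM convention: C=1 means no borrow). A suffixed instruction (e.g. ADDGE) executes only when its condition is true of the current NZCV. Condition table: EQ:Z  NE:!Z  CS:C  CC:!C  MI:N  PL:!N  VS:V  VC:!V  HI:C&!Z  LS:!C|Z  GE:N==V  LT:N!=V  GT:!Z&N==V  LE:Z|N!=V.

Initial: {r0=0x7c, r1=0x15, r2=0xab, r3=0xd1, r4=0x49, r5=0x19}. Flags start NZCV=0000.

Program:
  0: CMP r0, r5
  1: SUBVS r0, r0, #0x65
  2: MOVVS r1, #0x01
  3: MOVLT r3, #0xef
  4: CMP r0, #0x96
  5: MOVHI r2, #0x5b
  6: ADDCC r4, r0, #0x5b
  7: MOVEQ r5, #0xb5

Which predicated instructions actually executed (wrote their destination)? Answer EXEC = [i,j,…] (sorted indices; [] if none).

EXEC = [6]

[0] flags=0010 → (cmp)
[1] flags=0010 VS?F → skip
[2] flags=0010 VS?F → skip
[3] flags=0010 LT?F → skip
[4] flags=1001 → (cmp)
[5] flags=1001 HI?F → skip
[6] flags=1001 CC?T → r4=0xd7
[7] flags=1001 EQ?F → skip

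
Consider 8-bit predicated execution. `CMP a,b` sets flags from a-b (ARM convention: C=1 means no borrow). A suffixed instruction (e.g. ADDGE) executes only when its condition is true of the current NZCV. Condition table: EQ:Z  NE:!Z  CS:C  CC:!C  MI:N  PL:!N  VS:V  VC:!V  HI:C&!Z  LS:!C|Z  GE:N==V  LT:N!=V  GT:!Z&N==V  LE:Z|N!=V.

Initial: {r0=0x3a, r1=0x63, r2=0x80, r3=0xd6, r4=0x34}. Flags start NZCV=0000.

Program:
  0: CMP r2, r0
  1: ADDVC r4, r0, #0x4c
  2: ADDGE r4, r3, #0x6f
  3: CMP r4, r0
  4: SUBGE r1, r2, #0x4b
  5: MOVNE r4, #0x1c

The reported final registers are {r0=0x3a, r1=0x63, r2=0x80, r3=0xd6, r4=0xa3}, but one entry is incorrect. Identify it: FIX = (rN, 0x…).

FIX = (r4, 0x1c)

[0] flags=0011 → (cmp)
[1] flags=0011 VC?F → skip
[2] flags=0011 GE?F → skip
[3] flags=1000 → (cmp)
[4] flags=1000 GE?F → skip
[5] flags=1000 NE?T → r4=0x1c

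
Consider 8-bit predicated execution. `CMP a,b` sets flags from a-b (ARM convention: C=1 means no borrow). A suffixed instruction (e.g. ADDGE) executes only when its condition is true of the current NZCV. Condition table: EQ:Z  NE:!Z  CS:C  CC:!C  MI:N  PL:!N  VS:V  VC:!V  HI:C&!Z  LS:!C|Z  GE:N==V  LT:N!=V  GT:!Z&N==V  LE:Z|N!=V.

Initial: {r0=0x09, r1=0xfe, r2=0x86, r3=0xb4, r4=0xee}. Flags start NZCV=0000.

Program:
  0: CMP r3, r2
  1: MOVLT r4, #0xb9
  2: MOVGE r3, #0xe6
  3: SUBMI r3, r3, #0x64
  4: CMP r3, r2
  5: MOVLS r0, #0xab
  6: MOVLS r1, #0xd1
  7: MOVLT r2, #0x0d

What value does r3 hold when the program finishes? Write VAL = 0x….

VAL = 0xe6

0: ✓ CMP  NZCV=0010
1: · MOVLT
2: ✓ MOVGE  r3←0xe6
3: · SUBMI
4: ✓ CMP  NZCV=0010
5: · MOVLS
6: · MOVLS
7: · MOVLT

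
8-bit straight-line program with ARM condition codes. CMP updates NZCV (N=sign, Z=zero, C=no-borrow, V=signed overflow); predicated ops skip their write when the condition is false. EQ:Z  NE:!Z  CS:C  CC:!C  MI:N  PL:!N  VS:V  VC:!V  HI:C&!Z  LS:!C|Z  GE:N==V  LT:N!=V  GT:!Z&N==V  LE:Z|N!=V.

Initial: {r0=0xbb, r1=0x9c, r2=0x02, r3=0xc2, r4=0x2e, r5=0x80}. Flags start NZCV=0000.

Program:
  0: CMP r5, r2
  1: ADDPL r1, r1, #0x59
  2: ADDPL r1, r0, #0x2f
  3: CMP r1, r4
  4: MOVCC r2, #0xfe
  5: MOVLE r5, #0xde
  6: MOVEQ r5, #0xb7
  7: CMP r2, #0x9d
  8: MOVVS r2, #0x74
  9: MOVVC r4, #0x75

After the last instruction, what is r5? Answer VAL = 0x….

VAL = 0xde

0: ✓ CMP  NZCV=0011
1: ✓ ADDPL  r1←0xf5
2: ✓ ADDPL  r1←0xea
3: ✓ CMP  NZCV=1010
4: · MOVCC
5: ✓ MOVLE  r5←0xde
6: · MOVEQ
7: ✓ CMP  NZCV=0000
8: · MOVVS
9: ✓ MOVVC  r4←0x75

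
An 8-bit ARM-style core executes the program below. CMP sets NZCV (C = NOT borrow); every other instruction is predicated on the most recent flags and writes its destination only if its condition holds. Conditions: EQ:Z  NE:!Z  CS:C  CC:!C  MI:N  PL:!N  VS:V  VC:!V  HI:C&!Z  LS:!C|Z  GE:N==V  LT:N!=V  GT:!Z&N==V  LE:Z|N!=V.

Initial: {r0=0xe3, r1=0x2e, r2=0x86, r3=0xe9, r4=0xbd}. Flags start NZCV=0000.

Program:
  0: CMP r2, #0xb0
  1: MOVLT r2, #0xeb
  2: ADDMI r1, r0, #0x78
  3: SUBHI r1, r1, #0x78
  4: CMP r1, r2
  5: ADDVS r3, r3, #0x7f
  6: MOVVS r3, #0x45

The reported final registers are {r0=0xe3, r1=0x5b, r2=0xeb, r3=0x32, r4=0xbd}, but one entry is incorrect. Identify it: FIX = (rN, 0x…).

FIX = (r3, 0xe9)

0: ✓ CMP  NZCV=1000
1: ✓ MOVLT  r2←0xeb
2: ✓ ADDMI  r1←0x5b
3: · SUBHI
4: ✓ CMP  NZCV=0000
5: · ADDVS
6: · MOVVS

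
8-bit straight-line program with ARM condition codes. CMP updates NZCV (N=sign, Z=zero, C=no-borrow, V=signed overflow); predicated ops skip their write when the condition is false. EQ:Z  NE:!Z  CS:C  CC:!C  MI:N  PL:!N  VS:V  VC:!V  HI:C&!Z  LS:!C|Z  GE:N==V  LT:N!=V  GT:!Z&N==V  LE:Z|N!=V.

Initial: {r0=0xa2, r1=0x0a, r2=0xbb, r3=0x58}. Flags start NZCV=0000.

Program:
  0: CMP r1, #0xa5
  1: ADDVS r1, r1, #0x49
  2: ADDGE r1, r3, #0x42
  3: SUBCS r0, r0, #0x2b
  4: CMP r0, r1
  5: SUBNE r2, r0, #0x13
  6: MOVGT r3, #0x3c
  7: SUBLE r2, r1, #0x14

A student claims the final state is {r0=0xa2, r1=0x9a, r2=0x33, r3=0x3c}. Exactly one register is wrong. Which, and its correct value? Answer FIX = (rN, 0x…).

FIX = (r2, 0x8f)

[0] flags=0000 → (cmp)
[1] flags=0000 VS?F → skip
[2] flags=0000 GE?T → r1=0x9a
[3] flags=0000 CS?F → skip
[4] flags=0010 → (cmp)
[5] flags=0010 NE?T → r2=0x8f
[6] flags=0010 GT?T → r3=0x3c
[7] flags=0010 LE?F → skip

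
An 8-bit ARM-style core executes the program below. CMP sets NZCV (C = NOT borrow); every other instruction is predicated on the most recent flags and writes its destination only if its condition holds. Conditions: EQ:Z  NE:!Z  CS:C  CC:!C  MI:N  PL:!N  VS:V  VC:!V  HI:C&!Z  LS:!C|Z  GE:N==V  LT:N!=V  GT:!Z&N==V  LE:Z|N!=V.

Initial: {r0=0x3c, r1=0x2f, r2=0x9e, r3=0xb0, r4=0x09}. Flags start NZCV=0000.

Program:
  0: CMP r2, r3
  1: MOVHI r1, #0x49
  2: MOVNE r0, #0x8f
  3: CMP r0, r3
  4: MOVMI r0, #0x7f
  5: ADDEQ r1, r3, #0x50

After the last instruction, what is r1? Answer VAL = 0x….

[0] flags=1000 → (cmp)
[1] flags=1000 HI?F → skip
[2] flags=1000 NE?T → r0=0x8f
[3] flags=1000 → (cmp)
[4] flags=1000 MI?T → r0=0x7f
[5] flags=1000 EQ?F → skip

VAL = 0x2f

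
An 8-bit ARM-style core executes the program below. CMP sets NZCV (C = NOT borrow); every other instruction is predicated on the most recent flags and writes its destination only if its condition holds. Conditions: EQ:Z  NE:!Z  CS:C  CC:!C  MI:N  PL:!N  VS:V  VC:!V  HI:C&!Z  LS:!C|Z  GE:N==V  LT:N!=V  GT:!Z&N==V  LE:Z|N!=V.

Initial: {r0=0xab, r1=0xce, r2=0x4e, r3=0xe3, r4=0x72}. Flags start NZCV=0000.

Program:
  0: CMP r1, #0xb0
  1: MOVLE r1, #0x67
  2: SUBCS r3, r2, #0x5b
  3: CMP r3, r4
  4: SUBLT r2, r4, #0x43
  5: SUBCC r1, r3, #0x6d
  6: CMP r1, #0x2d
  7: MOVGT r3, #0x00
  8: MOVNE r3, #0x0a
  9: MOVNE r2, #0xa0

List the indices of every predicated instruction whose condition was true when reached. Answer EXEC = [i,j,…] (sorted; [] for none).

0: ✓ CMP  NZCV=0010
1: · MOVLE
2: ✓ SUBCS  r3←0xf3
3: ✓ CMP  NZCV=1010
4: ✓ SUBLT  r2←0x2f
5: · SUBCC
6: ✓ CMP  NZCV=1010
7: · MOVGT
8: ✓ MOVNE  r3←0x0a
9: ✓ MOVNE  r2←0xa0

EXEC = [2,4,8,9]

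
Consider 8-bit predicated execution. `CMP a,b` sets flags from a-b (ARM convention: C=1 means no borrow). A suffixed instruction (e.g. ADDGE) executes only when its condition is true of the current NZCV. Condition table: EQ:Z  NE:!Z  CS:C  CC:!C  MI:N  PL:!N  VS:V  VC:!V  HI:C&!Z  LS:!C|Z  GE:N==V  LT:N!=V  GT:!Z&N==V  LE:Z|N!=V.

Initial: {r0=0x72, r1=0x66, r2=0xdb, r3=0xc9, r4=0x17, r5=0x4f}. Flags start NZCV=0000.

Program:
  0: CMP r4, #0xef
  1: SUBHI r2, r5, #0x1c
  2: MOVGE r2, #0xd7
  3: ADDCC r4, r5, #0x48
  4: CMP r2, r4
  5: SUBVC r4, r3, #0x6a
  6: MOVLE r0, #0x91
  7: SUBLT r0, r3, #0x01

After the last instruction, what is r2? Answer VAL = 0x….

[0] flags=0000 → (cmp)
[1] flags=0000 HI?F → skip
[2] flags=0000 GE?T → r2=0xd7
[3] flags=0000 CC?T → r4=0x97
[4] flags=0010 → (cmp)
[5] flags=0010 VC?T → r4=0x5f
[6] flags=0010 LE?F → skip
[7] flags=0010 LT?F → skip

VAL = 0xd7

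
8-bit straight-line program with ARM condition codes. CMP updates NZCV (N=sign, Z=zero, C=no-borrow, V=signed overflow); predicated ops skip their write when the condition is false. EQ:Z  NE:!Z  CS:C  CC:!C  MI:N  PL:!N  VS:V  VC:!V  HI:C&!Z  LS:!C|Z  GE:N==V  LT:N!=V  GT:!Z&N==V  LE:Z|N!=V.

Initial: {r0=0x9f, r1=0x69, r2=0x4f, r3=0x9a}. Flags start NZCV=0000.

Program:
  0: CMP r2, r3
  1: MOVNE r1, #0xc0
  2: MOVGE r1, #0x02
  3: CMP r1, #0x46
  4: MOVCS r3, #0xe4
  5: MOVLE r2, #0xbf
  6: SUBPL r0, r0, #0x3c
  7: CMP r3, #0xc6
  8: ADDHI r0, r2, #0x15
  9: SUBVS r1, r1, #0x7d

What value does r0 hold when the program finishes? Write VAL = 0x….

[0] flags=1001 → (cmp)
[1] flags=1001 NE?T → r1=0xc0
[2] flags=1001 GE?T → r1=0x02
[3] flags=1000 → (cmp)
[4] flags=1000 CS?F → skip
[5] flags=1000 LE?T → r2=0xbf
[6] flags=1000 PL?F → skip
[7] flags=1000 → (cmp)
[8] flags=1000 HI?F → skip
[9] flags=1000 VS?F → skip

VAL = 0x9f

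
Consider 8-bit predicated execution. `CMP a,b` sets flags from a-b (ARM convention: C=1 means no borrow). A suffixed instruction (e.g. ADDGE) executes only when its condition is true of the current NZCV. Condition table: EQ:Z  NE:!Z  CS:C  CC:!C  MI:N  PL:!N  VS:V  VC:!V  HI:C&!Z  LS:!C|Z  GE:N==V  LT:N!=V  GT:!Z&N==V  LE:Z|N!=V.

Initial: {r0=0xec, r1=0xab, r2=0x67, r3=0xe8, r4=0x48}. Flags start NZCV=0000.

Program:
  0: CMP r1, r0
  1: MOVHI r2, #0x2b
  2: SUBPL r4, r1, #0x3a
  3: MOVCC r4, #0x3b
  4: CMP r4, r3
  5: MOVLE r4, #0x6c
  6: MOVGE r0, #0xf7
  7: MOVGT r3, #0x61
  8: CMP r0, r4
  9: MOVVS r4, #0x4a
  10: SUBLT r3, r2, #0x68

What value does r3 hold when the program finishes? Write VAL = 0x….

VAL = 0xff

0: ✓ CMP  NZCV=1000
1: · MOVHI
2: · SUBPL
3: ✓ MOVCC  r4←0x3b
4: ✓ CMP  NZCV=0000
5: · MOVLE
6: ✓ MOVGE  r0←0xf7
7: ✓ MOVGT  r3←0x61
8: ✓ CMP  NZCV=1010
9: · MOVVS
10: ✓ SUBLT  r3←0xff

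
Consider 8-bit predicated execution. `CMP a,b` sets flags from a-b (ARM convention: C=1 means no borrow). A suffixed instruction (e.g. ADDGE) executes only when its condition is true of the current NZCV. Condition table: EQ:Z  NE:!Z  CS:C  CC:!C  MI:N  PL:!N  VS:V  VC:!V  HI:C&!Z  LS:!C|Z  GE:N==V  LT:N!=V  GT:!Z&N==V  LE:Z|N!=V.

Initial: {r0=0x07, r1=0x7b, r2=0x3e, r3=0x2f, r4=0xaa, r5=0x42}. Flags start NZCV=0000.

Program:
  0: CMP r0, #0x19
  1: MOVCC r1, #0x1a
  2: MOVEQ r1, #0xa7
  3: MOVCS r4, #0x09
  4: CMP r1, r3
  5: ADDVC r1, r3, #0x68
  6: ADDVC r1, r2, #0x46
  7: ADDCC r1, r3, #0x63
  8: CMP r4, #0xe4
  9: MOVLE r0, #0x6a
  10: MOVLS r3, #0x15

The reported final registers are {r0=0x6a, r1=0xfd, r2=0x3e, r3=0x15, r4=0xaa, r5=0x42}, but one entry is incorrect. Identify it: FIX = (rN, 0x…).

FIX = (r1, 0x92)

0: ✓ CMP  NZCV=1000
1: ✓ MOVCC  r1←0x1a
2: · MOVEQ
3: · MOVCS
4: ✓ CMP  NZCV=1000
5: ✓ ADDVC  r1←0x97
6: ✓ ADDVC  r1←0x84
7: ✓ ADDCC  r1←0x92
8: ✓ CMP  NZCV=1000
9: ✓ MOVLE  r0←0x6a
10: ✓ MOVLS  r3←0x15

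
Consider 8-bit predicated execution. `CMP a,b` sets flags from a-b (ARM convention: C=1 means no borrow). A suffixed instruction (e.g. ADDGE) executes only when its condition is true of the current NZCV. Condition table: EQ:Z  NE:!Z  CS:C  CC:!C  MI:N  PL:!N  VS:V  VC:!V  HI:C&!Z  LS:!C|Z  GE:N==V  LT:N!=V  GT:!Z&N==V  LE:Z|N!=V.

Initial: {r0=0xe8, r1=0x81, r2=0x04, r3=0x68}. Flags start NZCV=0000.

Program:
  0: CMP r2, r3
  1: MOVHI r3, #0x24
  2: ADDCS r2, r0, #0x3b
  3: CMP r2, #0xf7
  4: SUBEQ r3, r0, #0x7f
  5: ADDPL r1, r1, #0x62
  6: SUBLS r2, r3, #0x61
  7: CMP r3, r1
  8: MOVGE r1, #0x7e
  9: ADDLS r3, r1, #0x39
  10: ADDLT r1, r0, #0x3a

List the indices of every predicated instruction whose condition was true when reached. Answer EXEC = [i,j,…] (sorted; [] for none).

EXEC = [5,6,8,9]

[0] flags=1000 → (cmp)
[1] flags=1000 HI?F → skip
[2] flags=1000 CS?F → skip
[3] flags=0000 → (cmp)
[4] flags=0000 EQ?F → skip
[5] flags=0000 PL?T → r1=0xe3
[6] flags=0000 LS?T → r2=0x07
[7] flags=1001 → (cmp)
[8] flags=1001 GE?T → r1=0x7e
[9] flags=1001 LS?T → r3=0xb7
[10] flags=1001 LT?F → skip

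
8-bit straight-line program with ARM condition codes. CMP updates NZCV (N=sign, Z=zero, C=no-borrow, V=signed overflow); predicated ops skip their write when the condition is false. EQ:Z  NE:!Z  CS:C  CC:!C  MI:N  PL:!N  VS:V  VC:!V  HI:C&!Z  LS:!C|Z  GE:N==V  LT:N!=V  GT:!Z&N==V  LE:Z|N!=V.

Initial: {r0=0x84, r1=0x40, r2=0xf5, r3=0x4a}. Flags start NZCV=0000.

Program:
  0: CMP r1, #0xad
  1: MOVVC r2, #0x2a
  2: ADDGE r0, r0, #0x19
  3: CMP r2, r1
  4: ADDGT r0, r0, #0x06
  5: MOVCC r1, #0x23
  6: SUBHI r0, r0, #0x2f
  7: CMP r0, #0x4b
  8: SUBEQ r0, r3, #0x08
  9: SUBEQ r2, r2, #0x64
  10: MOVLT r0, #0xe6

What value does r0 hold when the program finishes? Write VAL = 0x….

0: ✓ CMP  NZCV=1001
1: · MOVVC
2: ✓ ADDGE  r0←0x9d
3: ✓ CMP  NZCV=1010
4: · ADDGT
5: · MOVCC
6: ✓ SUBHI  r0←0x6e
7: ✓ CMP  NZCV=0010
8: · SUBEQ
9: · SUBEQ
10: · MOVLT

VAL = 0x6e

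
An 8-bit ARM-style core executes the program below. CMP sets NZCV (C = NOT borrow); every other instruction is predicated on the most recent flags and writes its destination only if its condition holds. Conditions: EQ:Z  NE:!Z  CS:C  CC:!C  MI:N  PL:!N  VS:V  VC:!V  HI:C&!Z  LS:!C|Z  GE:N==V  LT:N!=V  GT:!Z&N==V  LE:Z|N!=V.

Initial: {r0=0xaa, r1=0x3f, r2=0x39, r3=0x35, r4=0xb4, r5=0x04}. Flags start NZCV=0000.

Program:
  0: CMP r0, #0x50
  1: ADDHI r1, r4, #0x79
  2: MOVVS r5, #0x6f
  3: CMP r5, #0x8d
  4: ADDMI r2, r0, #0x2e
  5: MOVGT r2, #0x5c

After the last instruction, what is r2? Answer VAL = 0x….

VAL = 0x5c

[0] flags=0011 → (cmp)
[1] flags=0011 HI?T → r1=0x2d
[2] flags=0011 VS?T → r5=0x6f
[3] flags=1001 → (cmp)
[4] flags=1001 MI?T → r2=0xd8
[5] flags=1001 GT?T → r2=0x5c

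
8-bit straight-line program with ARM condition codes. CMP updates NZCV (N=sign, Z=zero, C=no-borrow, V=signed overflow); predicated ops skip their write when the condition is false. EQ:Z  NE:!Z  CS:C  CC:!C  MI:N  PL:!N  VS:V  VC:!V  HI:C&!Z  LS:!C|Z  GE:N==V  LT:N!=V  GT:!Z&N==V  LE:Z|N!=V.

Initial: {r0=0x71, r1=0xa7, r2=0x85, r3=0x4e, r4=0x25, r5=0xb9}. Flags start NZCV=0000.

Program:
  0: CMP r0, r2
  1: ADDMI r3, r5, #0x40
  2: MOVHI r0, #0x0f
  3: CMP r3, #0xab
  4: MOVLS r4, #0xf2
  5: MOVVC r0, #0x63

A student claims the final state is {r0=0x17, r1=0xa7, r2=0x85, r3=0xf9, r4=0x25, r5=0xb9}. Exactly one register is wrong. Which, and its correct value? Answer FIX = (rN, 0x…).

FIX = (r0, 0x63)

[0] flags=1001 → (cmp)
[1] flags=1001 MI?T → r3=0xf9
[2] flags=1001 HI?F → skip
[3] flags=0010 → (cmp)
[4] flags=0010 LS?F → skip
[5] flags=0010 VC?T → r0=0x63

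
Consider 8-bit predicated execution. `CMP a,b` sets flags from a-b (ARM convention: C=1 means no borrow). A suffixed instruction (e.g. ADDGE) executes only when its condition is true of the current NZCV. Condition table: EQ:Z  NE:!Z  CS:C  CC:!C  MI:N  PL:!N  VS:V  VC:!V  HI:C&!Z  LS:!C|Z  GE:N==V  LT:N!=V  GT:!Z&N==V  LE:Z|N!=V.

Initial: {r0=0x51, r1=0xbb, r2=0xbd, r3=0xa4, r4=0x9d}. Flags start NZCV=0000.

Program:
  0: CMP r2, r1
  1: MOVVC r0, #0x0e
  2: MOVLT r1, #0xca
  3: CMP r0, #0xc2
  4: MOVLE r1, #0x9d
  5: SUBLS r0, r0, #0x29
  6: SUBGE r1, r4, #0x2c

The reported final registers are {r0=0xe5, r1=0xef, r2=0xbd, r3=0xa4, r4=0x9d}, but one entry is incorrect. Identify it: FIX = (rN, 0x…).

0: ✓ CMP  NZCV=0010
1: ✓ MOVVC  r0←0x0e
2: · MOVLT
3: ✓ CMP  NZCV=0000
4: · MOVLE
5: ✓ SUBLS  r0←0xe5
6: ✓ SUBGE  r1←0x71

FIX = (r1, 0x71)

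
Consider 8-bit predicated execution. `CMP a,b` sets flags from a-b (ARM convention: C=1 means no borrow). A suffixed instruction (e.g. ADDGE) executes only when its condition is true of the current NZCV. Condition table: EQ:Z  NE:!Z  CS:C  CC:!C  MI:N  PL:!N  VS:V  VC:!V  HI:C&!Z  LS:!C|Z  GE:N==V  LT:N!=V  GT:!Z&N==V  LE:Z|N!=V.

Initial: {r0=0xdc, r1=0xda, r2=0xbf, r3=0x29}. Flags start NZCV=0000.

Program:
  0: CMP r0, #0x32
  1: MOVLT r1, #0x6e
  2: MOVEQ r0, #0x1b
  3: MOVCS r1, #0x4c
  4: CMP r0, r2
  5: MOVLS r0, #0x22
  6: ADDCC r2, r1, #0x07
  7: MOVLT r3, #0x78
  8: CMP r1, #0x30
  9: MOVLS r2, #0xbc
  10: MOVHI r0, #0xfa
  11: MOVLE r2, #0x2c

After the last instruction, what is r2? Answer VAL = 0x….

[0] flags=1010 → (cmp)
[1] flags=1010 LT?T → r1=0x6e
[2] flags=1010 EQ?F → skip
[3] flags=1010 CS?T → r1=0x4c
[4] flags=0010 → (cmp)
[5] flags=0010 LS?F → skip
[6] flags=0010 CC?F → skip
[7] flags=0010 LT?F → skip
[8] flags=0010 → (cmp)
[9] flags=0010 LS?F → skip
[10] flags=0010 HI?T → r0=0xfa
[11] flags=0010 LE?F → skip

VAL = 0xbf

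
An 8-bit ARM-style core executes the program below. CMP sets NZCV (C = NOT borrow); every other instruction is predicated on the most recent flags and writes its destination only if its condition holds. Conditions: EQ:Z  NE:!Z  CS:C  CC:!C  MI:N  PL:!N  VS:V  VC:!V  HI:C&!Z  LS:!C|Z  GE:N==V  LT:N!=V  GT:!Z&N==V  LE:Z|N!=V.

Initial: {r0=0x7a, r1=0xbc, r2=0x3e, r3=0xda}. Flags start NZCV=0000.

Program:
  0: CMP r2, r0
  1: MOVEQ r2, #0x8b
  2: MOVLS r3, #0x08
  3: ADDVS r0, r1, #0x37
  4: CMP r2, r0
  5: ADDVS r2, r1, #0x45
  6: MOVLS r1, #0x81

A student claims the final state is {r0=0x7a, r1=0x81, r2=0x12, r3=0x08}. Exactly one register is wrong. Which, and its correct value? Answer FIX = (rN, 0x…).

0: ✓ CMP  NZCV=1000
1: · MOVEQ
2: ✓ MOVLS  r3←0x08
3: · ADDVS
4: ✓ CMP  NZCV=1000
5: · ADDVS
6: ✓ MOVLS  r1←0x81

FIX = (r2, 0x3e)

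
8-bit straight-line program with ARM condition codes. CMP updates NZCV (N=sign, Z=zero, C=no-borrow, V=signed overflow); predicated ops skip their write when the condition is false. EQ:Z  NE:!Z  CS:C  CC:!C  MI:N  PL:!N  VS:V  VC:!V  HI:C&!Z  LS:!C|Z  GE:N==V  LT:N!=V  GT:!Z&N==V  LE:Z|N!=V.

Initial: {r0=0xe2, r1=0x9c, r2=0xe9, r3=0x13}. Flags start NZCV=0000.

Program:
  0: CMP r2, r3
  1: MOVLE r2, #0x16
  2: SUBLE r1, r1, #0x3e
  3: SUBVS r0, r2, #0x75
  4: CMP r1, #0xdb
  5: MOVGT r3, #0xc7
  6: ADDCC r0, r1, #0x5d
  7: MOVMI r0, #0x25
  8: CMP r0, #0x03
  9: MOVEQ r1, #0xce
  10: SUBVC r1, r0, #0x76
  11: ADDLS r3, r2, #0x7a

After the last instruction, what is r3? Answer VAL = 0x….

VAL = 0xc7

[0] flags=1010 → (cmp)
[1] flags=1010 LE?T → r2=0x16
[2] flags=1010 LE?T → r1=0x5e
[3] flags=1010 VS?F → skip
[4] flags=1001 → (cmp)
[5] flags=1001 GT?T → r3=0xc7
[6] flags=1001 CC?T → r0=0xbb
[7] flags=1001 MI?T → r0=0x25
[8] flags=0010 → (cmp)
[9] flags=0010 EQ?F → skip
[10] flags=0010 VC?T → r1=0xaf
[11] flags=0010 LS?F → skip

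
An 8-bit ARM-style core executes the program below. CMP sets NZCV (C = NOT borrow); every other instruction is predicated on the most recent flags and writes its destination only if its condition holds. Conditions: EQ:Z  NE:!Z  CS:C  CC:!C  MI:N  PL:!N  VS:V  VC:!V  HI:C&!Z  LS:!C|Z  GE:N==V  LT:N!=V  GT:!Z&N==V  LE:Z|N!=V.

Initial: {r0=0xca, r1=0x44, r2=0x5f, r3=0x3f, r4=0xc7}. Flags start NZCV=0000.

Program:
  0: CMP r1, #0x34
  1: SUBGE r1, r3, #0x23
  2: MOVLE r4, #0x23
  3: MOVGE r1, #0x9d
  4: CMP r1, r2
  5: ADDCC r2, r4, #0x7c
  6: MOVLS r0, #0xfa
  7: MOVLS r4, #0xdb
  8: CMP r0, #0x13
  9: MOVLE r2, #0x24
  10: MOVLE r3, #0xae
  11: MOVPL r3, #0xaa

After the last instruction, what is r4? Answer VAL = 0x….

VAL = 0xc7

[0] flags=0010 → (cmp)
[1] flags=0010 GE?T → r1=0x1c
[2] flags=0010 LE?F → skip
[3] flags=0010 GE?T → r1=0x9d
[4] flags=0011 → (cmp)
[5] flags=0011 CC?F → skip
[6] flags=0011 LS?F → skip
[7] flags=0011 LS?F → skip
[8] flags=1010 → (cmp)
[9] flags=1010 LE?T → r2=0x24
[10] flags=1010 LE?T → r3=0xae
[11] flags=1010 PL?F → skip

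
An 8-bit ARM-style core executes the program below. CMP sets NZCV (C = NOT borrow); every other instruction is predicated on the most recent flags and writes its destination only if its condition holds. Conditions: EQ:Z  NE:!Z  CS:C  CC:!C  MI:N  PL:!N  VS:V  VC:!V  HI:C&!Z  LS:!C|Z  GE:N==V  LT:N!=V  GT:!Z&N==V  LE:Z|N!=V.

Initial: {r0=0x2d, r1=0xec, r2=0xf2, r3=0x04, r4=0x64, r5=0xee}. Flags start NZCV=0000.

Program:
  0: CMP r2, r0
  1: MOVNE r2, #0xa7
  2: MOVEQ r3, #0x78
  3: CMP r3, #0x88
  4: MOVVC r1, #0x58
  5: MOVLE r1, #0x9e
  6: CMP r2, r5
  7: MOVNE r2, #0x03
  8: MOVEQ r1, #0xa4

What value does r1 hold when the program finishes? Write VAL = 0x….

[0] flags=1010 → (cmp)
[1] flags=1010 NE?T → r2=0xa7
[2] flags=1010 EQ?F → skip
[3] flags=0000 → (cmp)
[4] flags=0000 VC?T → r1=0x58
[5] flags=0000 LE?F → skip
[6] flags=1000 → (cmp)
[7] flags=1000 NE?T → r2=0x03
[8] flags=1000 EQ?F → skip

VAL = 0x58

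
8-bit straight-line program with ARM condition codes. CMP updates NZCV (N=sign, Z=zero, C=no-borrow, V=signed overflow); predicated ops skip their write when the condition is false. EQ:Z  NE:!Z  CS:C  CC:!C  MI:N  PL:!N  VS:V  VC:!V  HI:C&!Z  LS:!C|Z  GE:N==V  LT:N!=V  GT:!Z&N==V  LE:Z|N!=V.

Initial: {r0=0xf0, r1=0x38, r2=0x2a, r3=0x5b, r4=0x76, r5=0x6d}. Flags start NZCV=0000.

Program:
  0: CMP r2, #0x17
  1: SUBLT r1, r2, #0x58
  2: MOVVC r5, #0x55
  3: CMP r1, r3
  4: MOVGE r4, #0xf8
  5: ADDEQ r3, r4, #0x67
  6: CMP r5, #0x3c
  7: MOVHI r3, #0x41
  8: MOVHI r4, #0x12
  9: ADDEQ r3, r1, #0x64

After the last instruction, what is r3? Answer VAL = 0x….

VAL = 0x41

0: ✓ CMP  NZCV=0010
1: · SUBLT
2: ✓ MOVVC  r5←0x55
3: ✓ CMP  NZCV=1000
4: · MOVGE
5: · ADDEQ
6: ✓ CMP  NZCV=0010
7: ✓ MOVHI  r3←0x41
8: ✓ MOVHI  r4←0x12
9: · ADDEQ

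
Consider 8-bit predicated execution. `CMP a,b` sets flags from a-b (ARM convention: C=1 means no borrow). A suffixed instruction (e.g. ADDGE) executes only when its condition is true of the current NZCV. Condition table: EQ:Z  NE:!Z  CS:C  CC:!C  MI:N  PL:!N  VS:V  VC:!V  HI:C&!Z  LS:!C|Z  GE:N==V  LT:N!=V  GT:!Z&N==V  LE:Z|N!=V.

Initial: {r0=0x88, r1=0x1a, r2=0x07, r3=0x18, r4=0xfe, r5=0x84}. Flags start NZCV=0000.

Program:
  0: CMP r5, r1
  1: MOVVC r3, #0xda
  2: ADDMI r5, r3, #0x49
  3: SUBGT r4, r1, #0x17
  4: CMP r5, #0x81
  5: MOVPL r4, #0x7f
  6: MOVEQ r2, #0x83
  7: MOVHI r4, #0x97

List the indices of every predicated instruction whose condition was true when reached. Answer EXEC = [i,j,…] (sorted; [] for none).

EXEC = [5,7]

0: ✓ CMP  NZCV=0011
1: · MOVVC
2: · ADDMI
3: · SUBGT
4: ✓ CMP  NZCV=0010
5: ✓ MOVPL  r4←0x7f
6: · MOVEQ
7: ✓ MOVHI  r4←0x97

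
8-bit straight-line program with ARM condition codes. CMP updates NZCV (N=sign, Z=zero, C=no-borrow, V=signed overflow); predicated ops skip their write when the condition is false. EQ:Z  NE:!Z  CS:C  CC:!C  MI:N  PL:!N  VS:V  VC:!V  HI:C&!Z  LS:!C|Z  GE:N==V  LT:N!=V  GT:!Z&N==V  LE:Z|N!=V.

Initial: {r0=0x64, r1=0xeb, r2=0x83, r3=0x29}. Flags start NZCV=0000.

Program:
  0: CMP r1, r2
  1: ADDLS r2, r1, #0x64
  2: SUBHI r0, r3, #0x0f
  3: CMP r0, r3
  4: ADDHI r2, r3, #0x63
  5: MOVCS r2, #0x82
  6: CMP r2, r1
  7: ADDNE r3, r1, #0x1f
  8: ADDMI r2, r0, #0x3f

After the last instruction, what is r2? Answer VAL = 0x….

VAL = 0x59

0: ✓ CMP  NZCV=0010
1: · ADDLS
2: ✓ SUBHI  r0←0x1a
3: ✓ CMP  NZCV=1000
4: · ADDHI
5: · MOVCS
6: ✓ CMP  NZCV=1000
7: ✓ ADDNE  r3←0x0a
8: ✓ ADDMI  r2←0x59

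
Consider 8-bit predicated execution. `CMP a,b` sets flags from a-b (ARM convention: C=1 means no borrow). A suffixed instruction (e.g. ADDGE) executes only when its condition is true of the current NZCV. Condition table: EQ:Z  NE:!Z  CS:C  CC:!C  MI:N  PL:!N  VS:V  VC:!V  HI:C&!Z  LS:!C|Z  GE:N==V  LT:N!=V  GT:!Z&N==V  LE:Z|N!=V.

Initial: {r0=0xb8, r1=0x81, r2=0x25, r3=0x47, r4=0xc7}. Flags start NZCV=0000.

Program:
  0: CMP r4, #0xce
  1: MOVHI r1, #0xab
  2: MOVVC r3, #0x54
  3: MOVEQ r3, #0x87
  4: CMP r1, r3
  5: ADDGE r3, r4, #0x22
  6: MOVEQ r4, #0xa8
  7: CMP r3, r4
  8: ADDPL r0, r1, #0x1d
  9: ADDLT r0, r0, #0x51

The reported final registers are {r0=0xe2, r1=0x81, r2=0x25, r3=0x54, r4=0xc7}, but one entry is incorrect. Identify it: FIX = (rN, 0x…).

0: ✓ CMP  NZCV=1000
1: · MOVHI
2: ✓ MOVVC  r3←0x54
3: · MOVEQ
4: ✓ CMP  NZCV=0011
5: · ADDGE
6: · MOVEQ
7: ✓ CMP  NZCV=1001
8: · ADDPL
9: · ADDLT

FIX = (r0, 0xb8)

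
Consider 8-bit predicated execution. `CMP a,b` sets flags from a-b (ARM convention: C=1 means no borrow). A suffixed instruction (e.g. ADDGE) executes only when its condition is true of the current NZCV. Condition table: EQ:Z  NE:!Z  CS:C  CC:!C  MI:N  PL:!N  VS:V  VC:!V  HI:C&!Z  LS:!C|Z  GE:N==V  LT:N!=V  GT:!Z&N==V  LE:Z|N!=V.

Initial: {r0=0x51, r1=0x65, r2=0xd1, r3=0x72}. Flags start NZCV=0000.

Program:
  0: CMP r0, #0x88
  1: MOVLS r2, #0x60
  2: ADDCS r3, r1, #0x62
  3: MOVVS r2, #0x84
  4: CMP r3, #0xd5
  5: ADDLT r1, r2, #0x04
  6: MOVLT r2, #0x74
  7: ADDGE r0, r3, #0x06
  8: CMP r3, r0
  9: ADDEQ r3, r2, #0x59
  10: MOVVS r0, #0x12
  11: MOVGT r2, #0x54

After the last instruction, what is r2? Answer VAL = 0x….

VAL = 0x84

0: ✓ CMP  NZCV=1001
1: ✓ MOVLS  r2←0x60
2: · ADDCS
3: ✓ MOVVS  r2←0x84
4: ✓ CMP  NZCV=1001
5: · ADDLT
6: · MOVLT
7: ✓ ADDGE  r0←0x78
8: ✓ CMP  NZCV=1000
9: · ADDEQ
10: · MOVVS
11: · MOVGT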